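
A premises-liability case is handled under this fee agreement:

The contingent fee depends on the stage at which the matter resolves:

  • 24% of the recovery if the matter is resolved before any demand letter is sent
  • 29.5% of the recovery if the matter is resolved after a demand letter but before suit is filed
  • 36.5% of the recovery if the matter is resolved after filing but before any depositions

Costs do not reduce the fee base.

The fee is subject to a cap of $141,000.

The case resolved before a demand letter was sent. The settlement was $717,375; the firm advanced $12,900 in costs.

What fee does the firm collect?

Fee base is the gross recovery, $717,375; costs are reimbursed separately.
The matter resolved before a demand letter was sent, so the 24% rate applies.
$717,375 × 24% = $172,170.00
$172,170.00 exceeds the $141,000 cap, so the fee is capped at $141,000.00.

$141,000.00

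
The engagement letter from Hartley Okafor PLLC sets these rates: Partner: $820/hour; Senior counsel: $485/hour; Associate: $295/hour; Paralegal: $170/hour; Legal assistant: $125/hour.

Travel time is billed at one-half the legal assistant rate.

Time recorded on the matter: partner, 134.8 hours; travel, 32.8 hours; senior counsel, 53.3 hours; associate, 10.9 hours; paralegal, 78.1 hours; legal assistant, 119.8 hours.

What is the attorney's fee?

$169,904.00

Partner: 134.8 × $820 = $110,536.00
Senior counsel: 53.3 × $485 = $25,850.50
Associate: 10.9 × $295 = $3,215.50
Paralegal: 78.1 × $170 = $13,277.00
Legal assistant: 119.8 × $125 = $14,975.00
Subtotal: $110,536.00 + $25,850.50 + $3,215.50 + $13,277.00 + $14,975.00 = $167,854.00
Travel: 32.8 × ($125 ÷ 2) = 32.8 × $62.50 = $2,050.00
Total: $167,854.00 + $2,050.00 = $169,904.00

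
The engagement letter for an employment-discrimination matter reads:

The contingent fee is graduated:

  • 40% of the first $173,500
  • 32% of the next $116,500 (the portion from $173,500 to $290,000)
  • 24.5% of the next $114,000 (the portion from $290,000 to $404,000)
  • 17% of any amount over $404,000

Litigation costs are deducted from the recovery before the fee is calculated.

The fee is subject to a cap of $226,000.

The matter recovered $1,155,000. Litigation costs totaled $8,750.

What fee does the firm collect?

Fee base (net of costs): $1,155,000 − $8,750 = $1,146,250
First $173,500 at 40% = $69,400.00
Next $116,500 at 32% = $37,280.00
Next $114,000 at 24.5% = $27,930.00
Remaining $742,250 at 17% = $126,182.50
Fee: $69,400.00 + $37,280.00 + $27,930.00 + $126,182.50 = $260,792.50
$260,792.50 exceeds the $226,000 cap, so the fee is capped at $226,000.00.

$226,000.00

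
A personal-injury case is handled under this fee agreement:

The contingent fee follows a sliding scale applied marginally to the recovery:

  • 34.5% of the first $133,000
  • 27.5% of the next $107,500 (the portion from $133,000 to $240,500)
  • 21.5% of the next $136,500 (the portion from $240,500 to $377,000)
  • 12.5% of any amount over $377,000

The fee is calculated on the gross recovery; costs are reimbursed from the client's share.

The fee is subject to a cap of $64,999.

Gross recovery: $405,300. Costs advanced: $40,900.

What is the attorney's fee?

Fee base is the gross recovery, $405,300; costs are reimbursed separately.
First $133,000 at 34.5% = $45,885.00
Next $107,500 at 27.5% = $29,562.50
Next $136,500 at 21.5% = $29,347.50
Remaining $28,300 at 12.5% = $3,537.50
Fee: $45,885.00 + $29,562.50 + $29,347.50 + $3,537.50 = $108,332.50
$108,332.50 exceeds the $64,999 cap, so the fee is capped at $64,999.00.

$64,999.00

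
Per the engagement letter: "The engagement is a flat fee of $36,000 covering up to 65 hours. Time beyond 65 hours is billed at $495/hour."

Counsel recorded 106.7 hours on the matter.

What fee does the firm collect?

Flat fee: $36,000.00
Excess hours: 106.7 − 65 = 41.7
Overrun: 41.7 × $495 = $20,641.50
Total: $36,000.00 + $20,641.50 = $56,641.50

$56,641.50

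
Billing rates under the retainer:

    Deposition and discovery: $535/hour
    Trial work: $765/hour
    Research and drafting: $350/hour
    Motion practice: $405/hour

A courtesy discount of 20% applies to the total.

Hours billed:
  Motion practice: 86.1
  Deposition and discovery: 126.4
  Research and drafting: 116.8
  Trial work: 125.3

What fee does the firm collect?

Deposition and discovery: 126.4 × $535 = $67,624.00
Trial work: 125.3 × $765 = $95,854.50
Research and drafting: 116.8 × $350 = $40,880.00
Motion practice: 86.1 × $405 = $34,870.50
Subtotal: $239,229.00
Less 20% discount: −$47,845.80
Total: $239,229.00 − $47,845.80 = $191,383.20

$191,383.20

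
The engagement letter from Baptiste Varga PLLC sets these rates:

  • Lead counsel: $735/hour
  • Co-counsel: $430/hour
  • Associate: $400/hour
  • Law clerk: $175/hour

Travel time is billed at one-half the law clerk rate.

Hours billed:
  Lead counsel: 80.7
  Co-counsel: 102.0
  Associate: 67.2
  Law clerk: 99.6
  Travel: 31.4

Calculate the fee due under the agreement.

Lead counsel: 80.7 × $735 = $59,314.50
Co-counsel: 102.0 × $430 = $43,860.00
Associate: 67.2 × $400 = $26,880.00
Law clerk: 99.6 × $175 = $17,430.00
Subtotal: $59,314.50 + $43,860.00 + $26,880.00 + $17,430.00 = $147,484.50
Travel: 31.4 × ($175 ÷ 2) = 31.4 × $87.50 = $2,747.50
Total: $147,484.50 + $2,747.50 = $150,232.00

$150,232.00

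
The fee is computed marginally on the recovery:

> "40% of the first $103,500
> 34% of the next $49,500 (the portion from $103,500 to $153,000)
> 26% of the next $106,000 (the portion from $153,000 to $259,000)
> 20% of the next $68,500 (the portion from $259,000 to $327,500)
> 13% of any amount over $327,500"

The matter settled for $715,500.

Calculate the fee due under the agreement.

$149,930.00

First $103,500 at 40% = $41,400.00
Next $49,500 at 34% = $16,830.00
Next $106,000 at 26% = $27,560.00
Next $68,500 at 20% = $13,700.00
Remaining $388,000 at 13% = $50,440.00
Fee: $41,400.00 + $16,830.00 + $27,560.00 + $13,700.00 + $50,440.00 = $149,930.00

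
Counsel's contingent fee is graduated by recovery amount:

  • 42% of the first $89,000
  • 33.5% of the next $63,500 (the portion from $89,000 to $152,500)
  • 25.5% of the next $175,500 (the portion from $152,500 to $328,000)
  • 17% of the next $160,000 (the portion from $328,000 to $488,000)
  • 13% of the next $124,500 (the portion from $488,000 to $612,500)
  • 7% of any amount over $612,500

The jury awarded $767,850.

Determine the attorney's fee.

$157,664.50

First $89,000 at 42% = $37,380.00
Next $63,500 at 33.5% = $21,272.50
Next $175,500 at 25.5% = $44,752.50
Next $160,000 at 17% = $27,200.00
Next $124,500 at 13% = $16,185.00
Remaining $155,350 at 7% = $10,874.50
Fee: $37,380.00 + $21,272.50 + $44,752.50 + $27,200.00 + $16,185.00 + $10,874.50 = $157,664.50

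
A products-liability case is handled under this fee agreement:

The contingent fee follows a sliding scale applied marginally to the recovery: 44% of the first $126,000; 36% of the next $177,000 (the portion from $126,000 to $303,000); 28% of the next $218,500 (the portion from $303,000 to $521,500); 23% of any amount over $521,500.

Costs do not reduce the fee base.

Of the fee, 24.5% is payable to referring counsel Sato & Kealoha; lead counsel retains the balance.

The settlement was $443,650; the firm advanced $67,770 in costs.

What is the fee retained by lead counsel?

$119,699.21

Fee base is the gross recovery, $443,650; costs are reimbursed separately.
First $126,000 at 44% = $55,440.00
Next $177,000 at 36% = $63,720.00
Remaining $140,650 at 28% = $39,382.00
Fee: $55,440.00 + $63,720.00 + $39,382.00 = $158,542.00
Referral share: 24.5% of $158,542.00 = $38,842.79; lead counsel retains $158,542.00 − $38,842.79 = $119,699.21.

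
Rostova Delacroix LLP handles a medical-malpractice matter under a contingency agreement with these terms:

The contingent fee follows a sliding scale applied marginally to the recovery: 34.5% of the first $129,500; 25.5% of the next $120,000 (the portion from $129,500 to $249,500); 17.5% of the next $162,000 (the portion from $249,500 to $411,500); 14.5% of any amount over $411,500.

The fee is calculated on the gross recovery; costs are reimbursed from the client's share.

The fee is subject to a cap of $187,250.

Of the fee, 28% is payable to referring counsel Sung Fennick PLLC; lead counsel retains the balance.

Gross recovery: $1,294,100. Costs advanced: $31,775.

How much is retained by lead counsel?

$134,820.00

Fee base is the gross recovery, $1,294,100; costs are reimbursed separately.
First $129,500 at 34.5% = $44,677.50
Next $120,000 at 25.5% = $30,600.00
Next $162,000 at 17.5% = $28,350.00
Remaining $882,600 at 14.5% = $127,977.00
Fee: $44,677.50 + $30,600.00 + $28,350.00 + $127,977.00 = $231,604.50
$231,604.50 exceeds the $187,250 cap, so the fee is capped at $187,250.00.
Referral share: 28% of $187,250.00 = $52,430.00; lead counsel retains $187,250.00 − $52,430.00 = $134,820.00.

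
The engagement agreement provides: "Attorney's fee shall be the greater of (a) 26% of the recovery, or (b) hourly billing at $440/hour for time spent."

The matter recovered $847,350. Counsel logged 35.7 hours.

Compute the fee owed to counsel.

$220,311.00

(a) 26% of $847,350 = $220,311.00
(b) 35.7 × $440 = $15,708.00
The greater is (a): $220,311.00.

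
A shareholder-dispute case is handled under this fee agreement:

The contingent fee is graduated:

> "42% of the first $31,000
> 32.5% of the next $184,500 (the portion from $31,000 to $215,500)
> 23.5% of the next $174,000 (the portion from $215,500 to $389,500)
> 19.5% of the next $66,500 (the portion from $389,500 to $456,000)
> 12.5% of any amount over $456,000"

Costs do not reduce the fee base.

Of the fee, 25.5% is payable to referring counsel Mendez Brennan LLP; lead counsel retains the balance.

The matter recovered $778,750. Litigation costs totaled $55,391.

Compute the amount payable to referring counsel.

Fee base is the gross recovery, $778,750; costs are reimbursed separately.
First $31,000 at 42% = $13,020.00
Next $184,500 at 32.5% = $59,962.50
Next $174,000 at 23.5% = $40,890.00
Next $66,500 at 19.5% = $12,967.50
Remaining $322,750 at 12.5% = $40,343.75
Fee: $13,020.00 + $59,962.50 + $40,890.00 + $12,967.50 + $40,343.75 = $167,183.75
Referral share: 25.5% of $167,183.75 = $42,631.86; lead counsel retains $167,183.75 − $42,631.86 = $124,551.89.

$42,631.86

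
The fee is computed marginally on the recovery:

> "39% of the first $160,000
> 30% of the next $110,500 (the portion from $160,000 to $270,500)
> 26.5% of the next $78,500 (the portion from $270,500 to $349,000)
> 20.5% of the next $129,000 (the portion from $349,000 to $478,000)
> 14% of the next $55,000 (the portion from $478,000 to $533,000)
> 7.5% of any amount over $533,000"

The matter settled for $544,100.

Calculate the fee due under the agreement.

$151,330.00

First $160,000 at 39% = $62,400.00
Next $110,500 at 30% = $33,150.00
Next $78,500 at 26.5% = $20,802.50
Next $129,000 at 20.5% = $26,445.00
Next $55,000 at 14% = $7,700.00
Remaining $11,100 at 7.5% = $832.50
Fee: $62,400.00 + $33,150.00 + $20,802.50 + $26,445.00 + $7,700.00 + $832.50 = $151,330.00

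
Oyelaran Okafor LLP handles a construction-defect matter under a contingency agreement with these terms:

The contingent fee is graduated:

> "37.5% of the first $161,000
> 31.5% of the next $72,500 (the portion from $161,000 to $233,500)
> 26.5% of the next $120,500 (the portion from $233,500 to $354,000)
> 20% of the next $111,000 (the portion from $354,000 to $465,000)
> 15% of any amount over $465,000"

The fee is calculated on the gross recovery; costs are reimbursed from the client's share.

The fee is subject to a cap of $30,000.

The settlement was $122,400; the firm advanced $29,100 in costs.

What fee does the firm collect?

Fee base is the gross recovery, $122,400; costs are reimbursed separately.
First $122,400 at 37.5% = $45,900.00
$45,900.00 exceeds the $30,000 cap, so the fee is capped at $30,000.00.

$30,000.00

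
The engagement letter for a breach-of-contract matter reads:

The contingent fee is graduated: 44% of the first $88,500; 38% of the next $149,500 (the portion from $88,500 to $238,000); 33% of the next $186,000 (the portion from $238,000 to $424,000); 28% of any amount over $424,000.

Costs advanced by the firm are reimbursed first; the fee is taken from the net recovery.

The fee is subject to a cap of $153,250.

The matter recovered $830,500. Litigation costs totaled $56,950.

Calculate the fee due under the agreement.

Fee base (net of costs): $830,500 − $56,950 = $773,550
First $88,500 at 44% = $38,940.00
Next $149,500 at 38% = $56,810.00
Next $186,000 at 33% = $61,380.00
Remaining $349,550 at 28% = $97,874.00
Fee: $38,940.00 + $56,810.00 + $61,380.00 + $97,874.00 = $255,004.00
$255,004.00 exceeds the $153,250 cap, so the fee is capped at $153,250.00.

$153,250.00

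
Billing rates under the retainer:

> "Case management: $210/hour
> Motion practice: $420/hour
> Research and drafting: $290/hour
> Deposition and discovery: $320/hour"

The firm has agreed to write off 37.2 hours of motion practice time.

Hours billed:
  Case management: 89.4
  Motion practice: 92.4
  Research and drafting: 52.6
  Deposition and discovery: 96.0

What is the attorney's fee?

$87,932.00

Case management: 89.4 × $210 = $18,774.00
Motion practice: 92.4 × $420 = $38,808.00
Research and drafting: 52.6 × $290 = $15,254.00
Deposition and discovery: 96.0 × $320 = $30,720.00
Subtotal: $103,556.00
Write-off: 37.2 × $420 = $15,624.00
Total: $103,556.00 − $15,624.00 = $87,932.00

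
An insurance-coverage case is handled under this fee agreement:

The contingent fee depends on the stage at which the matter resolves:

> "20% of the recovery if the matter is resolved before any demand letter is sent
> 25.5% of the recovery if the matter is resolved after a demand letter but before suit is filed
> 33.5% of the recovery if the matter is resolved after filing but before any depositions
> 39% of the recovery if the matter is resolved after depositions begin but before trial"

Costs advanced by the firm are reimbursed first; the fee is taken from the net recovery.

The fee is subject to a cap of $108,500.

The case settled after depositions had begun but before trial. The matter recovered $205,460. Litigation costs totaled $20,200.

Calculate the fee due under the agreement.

$72,251.40

Fee base (net of costs): $205,460 − $20,200 = $185,260
The matter settled after depositions had begun but before trial, so the 39% rate applies.
$185,260 × 39% = $72,251.40
$72,251.40 is under the $108,500 cap.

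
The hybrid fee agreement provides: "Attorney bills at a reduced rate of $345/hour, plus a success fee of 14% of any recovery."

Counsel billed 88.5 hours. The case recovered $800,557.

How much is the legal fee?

$142,610.48

Hourly: 88.5 × $345 = $30,532.50
Success fee: 14% of $800,557 = $112,077.98
Total: $30,532.50 + $112,077.98 = $142,610.48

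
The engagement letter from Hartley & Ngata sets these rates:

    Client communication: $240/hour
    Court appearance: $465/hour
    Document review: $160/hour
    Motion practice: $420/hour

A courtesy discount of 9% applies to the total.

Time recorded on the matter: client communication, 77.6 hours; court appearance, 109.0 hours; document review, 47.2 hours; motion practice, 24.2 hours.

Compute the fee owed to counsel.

Client communication: 77.6 × $240 = $18,624.00
Court appearance: 109.0 × $465 = $50,685.00
Document review: 47.2 × $160 = $7,552.00
Motion practice: 24.2 × $420 = $10,164.00
Subtotal: $87,025.00
Less 9% discount: −$7,832.25
Total: $87,025.00 − $7,832.25 = $79,192.75

$79,192.75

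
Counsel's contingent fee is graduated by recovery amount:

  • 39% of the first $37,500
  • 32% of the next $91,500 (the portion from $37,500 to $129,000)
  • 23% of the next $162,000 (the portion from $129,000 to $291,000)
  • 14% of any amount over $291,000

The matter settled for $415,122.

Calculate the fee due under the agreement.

$98,542.08

First $37,500 at 39% = $14,625.00
Next $91,500 at 32% = $29,280.00
Next $162,000 at 23% = $37,260.00
Remaining $124,122 at 14% = $17,377.08
Fee: $14,625.00 + $29,280.00 + $37,260.00 + $17,377.08 = $98,542.08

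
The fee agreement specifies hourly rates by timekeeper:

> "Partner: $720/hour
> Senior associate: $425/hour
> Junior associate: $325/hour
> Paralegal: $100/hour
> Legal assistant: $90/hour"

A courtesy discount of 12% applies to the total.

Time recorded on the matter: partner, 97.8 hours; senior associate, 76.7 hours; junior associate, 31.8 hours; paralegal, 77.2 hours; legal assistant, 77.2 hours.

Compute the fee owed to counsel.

Partner: 97.8 × $720 = $70,416.00
Senior associate: 76.7 × $425 = $32,597.50
Junior associate: 31.8 × $325 = $10,335.00
Paralegal: 77.2 × $100 = $7,720.00
Legal assistant: 77.2 × $90 = $6,948.00
Subtotal: $128,016.50
Less 12% discount: −$15,361.98
Total: $128,016.50 − $15,361.98 = $112,654.52

$112,654.52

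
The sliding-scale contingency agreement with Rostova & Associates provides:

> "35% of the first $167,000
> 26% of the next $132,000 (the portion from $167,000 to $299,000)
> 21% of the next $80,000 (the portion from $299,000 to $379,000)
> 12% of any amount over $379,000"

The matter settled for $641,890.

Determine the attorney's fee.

$141,116.80

First $167,000 at 35% = $58,450.00
Next $132,000 at 26% = $34,320.00
Next $80,000 at 21% = $16,800.00
Remaining $262,890 at 12% = $31,546.80
Fee: $58,450.00 + $34,320.00 + $16,800.00 + $31,546.80 = $141,116.80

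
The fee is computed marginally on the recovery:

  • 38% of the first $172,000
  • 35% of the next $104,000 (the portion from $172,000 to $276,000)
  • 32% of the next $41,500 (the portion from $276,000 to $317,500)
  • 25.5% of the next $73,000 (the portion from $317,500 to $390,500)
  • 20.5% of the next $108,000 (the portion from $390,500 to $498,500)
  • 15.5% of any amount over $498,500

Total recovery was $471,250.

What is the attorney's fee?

$150,208.75

First $172,000 at 38% = $65,360.00
Next $104,000 at 35% = $36,400.00
Next $41,500 at 32% = $13,280.00
Next $73,000 at 25.5% = $18,615.00
Remaining $80,750 at 20.5% = $16,553.75
Fee: $65,360.00 + $36,400.00 + $13,280.00 + $18,615.00 + $16,553.75 = $150,208.75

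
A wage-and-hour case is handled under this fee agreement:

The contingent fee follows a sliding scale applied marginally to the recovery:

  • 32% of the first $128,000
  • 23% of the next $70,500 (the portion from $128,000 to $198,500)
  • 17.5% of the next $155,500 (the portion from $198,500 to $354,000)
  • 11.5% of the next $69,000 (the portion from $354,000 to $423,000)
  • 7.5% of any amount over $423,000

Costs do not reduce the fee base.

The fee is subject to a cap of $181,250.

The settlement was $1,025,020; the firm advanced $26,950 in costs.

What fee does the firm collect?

$137,474.00

Fee base is the gross recovery, $1,025,020; costs are reimbursed separately.
First $128,000 at 32% = $40,960.00
Next $70,500 at 23% = $16,215.00
Next $155,500 at 17.5% = $27,212.50
Next $69,000 at 11.5% = $7,935.00
Remaining $602,020 at 7.5% = $45,151.50
Fee: $40,960.00 + $16,215.00 + $27,212.50 + $7,935.00 + $45,151.50 = $137,474.00
$137,474.00 is under the $181,250 cap.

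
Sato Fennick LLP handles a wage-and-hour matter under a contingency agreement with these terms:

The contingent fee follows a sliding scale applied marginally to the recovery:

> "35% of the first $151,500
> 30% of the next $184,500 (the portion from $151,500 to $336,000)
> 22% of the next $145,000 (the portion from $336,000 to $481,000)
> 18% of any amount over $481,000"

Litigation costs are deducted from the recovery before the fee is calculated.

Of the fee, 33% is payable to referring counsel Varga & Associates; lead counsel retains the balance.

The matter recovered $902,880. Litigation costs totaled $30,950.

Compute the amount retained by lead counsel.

$141,130.41

Fee base (net of costs): $902,880 − $30,950 = $871,930
First $151,500 at 35% = $53,025.00
Next $184,500 at 30% = $55,350.00
Next $145,000 at 22% = $31,900.00
Remaining $390,930 at 18% = $70,367.40
Fee: $53,025.00 + $55,350.00 + $31,900.00 + $70,367.40 = $210,642.40
Referral share: 33% of $210,642.40 = $69,511.99; lead counsel retains $210,642.40 − $69,511.99 = $141,130.41.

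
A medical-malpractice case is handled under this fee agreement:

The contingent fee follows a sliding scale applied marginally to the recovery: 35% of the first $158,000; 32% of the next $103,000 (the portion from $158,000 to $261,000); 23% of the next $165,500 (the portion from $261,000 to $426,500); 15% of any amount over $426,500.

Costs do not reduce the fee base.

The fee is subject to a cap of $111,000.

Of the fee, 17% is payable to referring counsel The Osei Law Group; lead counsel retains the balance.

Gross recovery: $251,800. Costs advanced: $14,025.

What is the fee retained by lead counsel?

$70,812.28

Fee base is the gross recovery, $251,800; costs are reimbursed separately.
First $158,000 at 35% = $55,300.00
Remaining $93,800 at 32% = $30,016.00
Fee: $55,300.00 + $30,016.00 = $85,316.00
$85,316.00 is under the $111,000 cap.
Referral share: 17% of $85,316.00 = $14,503.72; lead counsel retains $85,316.00 − $14,503.72 = $70,812.28.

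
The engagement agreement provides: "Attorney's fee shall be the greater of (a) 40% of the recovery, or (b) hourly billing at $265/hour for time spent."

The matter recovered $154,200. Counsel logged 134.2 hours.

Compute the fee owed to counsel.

(a) 40% of $154,200 = $61,680.00
(b) 134.2 × $265 = $35,563.00
The greater is (a): $61,680.00.

$61,680.00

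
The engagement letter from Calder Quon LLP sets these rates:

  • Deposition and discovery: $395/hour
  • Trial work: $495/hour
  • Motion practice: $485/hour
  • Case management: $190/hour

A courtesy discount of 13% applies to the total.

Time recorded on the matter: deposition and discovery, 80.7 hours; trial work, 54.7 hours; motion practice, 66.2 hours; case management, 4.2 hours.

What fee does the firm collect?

Deposition and discovery: 80.7 × $395 = $31,876.50
Trial work: 54.7 × $495 = $27,076.50
Motion practice: 66.2 × $485 = $32,107.00
Case management: 4.2 × $190 = $798.00
Subtotal: $91,858.00
Less 13% discount: −$11,941.54
Total: $91,858.00 − $11,941.54 = $79,916.46

$79,916.46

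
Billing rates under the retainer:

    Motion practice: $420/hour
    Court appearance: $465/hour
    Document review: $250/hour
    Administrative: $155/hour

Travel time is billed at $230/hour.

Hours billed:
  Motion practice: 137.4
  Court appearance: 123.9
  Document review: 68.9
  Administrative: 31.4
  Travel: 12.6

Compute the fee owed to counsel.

$140,311.50

Motion practice: 137.4 × $420 = $57,708.00
Court appearance: 123.9 × $465 = $57,613.50
Document review: 68.9 × $250 = $17,225.00
Administrative: 31.4 × $155 = $4,867.00
Subtotal: $57,708.00 + $57,613.50 + $17,225.00 + $4,867.00 = $137,413.50
Travel: 12.6 × $230 = $2,898.00
Total: $137,413.50 + $2,898.00 = $140,311.50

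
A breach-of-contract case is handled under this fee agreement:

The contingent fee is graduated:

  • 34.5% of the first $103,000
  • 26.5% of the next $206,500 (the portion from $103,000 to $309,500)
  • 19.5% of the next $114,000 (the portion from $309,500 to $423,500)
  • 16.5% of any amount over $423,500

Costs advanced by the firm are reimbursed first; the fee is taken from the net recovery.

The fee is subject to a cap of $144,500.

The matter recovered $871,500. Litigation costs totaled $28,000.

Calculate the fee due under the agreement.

Fee base (net of costs): $871,500 − $28,000 = $843,500
First $103,000 at 34.5% = $35,535.00
Next $206,500 at 26.5% = $54,722.50
Next $114,000 at 19.5% = $22,230.00
Remaining $420,000 at 16.5% = $69,300.00
Fee: $35,535.00 + $54,722.50 + $22,230.00 + $69,300.00 = $181,787.50
$181,787.50 exceeds the $144,500 cap, so the fee is capped at $144,500.00.

$144,500.00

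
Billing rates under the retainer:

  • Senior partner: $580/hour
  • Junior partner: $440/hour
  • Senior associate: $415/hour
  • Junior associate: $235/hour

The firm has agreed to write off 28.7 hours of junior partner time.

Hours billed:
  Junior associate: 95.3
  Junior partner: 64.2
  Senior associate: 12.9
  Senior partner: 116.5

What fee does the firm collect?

Senior partner: 116.5 × $580 = $67,570.00
Junior partner: 64.2 × $440 = $28,248.00
Senior associate: 12.9 × $415 = $5,353.50
Junior associate: 95.3 × $235 = $22,395.50
Subtotal: $123,567.00
Write-off: 28.7 × $440 = $12,628.00
Total: $123,567.00 − $12,628.00 = $110,939.00

$110,939.00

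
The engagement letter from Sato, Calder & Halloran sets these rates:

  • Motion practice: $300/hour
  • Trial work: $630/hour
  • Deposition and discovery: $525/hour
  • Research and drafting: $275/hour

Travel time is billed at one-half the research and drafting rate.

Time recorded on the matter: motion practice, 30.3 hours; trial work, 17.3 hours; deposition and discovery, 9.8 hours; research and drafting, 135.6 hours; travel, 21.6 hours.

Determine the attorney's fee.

Motion practice: 30.3 × $300 = $9,090.00
Trial work: 17.3 × $630 = $10,899.00
Deposition and discovery: 9.8 × $525 = $5,145.00
Research and drafting: 135.6 × $275 = $37,290.00
Subtotal: $9,090.00 + $10,899.00 + $5,145.00 + $37,290.00 = $62,424.00
Travel: 21.6 × ($275 ÷ 2) = 21.6 × $137.50 = $2,970.00
Total: $62,424.00 + $2,970.00 = $65,394.00

$65,394.00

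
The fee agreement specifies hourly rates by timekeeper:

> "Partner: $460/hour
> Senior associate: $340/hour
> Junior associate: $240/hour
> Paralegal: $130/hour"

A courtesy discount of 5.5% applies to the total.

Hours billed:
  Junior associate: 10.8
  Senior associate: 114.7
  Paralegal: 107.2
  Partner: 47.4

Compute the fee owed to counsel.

$73,076.85

Partner: 47.4 × $460 = $21,804.00
Senior associate: 114.7 × $340 = $38,998.00
Junior associate: 10.8 × $240 = $2,592.00
Paralegal: 107.2 × $130 = $13,936.00
Subtotal: $77,330.00
Less 5.5% discount: −$4,253.15
Total: $77,330.00 − $4,253.15 = $73,076.85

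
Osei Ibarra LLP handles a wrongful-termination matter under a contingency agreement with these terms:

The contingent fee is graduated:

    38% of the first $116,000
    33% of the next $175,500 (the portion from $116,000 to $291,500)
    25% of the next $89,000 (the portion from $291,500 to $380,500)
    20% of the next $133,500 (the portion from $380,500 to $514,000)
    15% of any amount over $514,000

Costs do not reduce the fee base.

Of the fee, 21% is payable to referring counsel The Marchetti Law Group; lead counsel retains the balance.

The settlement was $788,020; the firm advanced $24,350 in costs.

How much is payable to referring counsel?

$40,330.08

Fee base is the gross recovery, $788,020; costs are reimbursed separately.
First $116,000 at 38% = $44,080.00
Next $175,500 at 33% = $57,915.00
Next $89,000 at 25% = $22,250.00
Next $133,500 at 20% = $26,700.00
Remaining $274,020 at 15% = $41,103.00
Fee: $44,080.00 + $57,915.00 + $22,250.00 + $26,700.00 + $41,103.00 = $192,048.00
Referral share: 21% of $192,048.00 = $40,330.08; lead counsel retains $192,048.00 − $40,330.08 = $151,717.92.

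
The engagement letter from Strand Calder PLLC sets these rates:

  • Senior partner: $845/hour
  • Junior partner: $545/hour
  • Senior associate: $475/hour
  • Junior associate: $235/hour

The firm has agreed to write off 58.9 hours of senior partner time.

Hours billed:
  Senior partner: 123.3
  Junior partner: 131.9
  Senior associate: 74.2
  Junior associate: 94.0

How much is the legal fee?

$183,638.50

Senior partner: 123.3 × $845 = $104,188.50
Junior partner: 131.9 × $545 = $71,885.50
Senior associate: 74.2 × $475 = $35,245.00
Junior associate: 94.0 × $235 = $22,090.00
Subtotal: $233,409.00
Write-off: 58.9 × $845 = $49,770.50
Total: $233,409.00 − $49,770.50 = $183,638.50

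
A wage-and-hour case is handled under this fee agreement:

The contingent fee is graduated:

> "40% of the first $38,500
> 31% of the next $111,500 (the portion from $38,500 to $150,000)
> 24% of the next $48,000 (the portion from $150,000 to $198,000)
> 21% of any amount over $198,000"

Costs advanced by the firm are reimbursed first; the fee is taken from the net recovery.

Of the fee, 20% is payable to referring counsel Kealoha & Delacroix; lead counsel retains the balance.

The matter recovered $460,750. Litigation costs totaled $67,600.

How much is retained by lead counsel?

$81,973.20

Fee base (net of costs): $460,750 − $67,600 = $393,150
First $38,500 at 40% = $15,400.00
Next $111,500 at 31% = $34,565.00
Next $48,000 at 24% = $11,520.00
Remaining $195,150 at 21% = $40,981.50
Fee: $15,400.00 + $34,565.00 + $11,520.00 + $40,981.50 = $102,466.50
Referral share: 20% of $102,466.50 = $20,493.30; lead counsel retains $102,466.50 − $20,493.30 = $81,973.20.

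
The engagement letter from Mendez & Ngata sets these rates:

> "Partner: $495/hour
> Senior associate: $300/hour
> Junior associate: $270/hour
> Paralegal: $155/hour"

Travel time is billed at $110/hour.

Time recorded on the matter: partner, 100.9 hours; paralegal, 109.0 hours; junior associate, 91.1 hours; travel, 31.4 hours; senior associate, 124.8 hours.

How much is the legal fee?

$132,331.50

Partner: 100.9 × $495 = $49,945.50
Senior associate: 124.8 × $300 = $37,440.00
Junior associate: 91.1 × $270 = $24,597.00
Paralegal: 109.0 × $155 = $16,895.00
Subtotal: $49,945.50 + $37,440.00 + $24,597.00 + $16,895.00 = $128,877.50
Travel: 31.4 × $110 = $3,454.00
Total: $128,877.50 + $3,454.00 = $132,331.50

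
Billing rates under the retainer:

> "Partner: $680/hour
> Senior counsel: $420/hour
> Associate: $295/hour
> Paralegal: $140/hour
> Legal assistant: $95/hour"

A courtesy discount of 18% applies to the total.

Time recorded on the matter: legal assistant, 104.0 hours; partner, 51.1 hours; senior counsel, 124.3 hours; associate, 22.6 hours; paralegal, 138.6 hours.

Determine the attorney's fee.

$100,782.10

Partner: 51.1 × $680 = $34,748.00
Senior counsel: 124.3 × $420 = $52,206.00
Associate: 22.6 × $295 = $6,667.00
Paralegal: 138.6 × $140 = $19,404.00
Legal assistant: 104.0 × $95 = $9,880.00
Subtotal: $122,905.00
Less 18% discount: −$22,122.90
Total: $122,905.00 − $22,122.90 = $100,782.10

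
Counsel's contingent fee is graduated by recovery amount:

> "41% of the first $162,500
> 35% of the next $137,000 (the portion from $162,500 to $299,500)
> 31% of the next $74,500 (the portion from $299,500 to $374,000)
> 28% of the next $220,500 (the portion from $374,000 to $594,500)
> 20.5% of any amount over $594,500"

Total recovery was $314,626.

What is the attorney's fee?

$119,264.06

First $162,500 at 41% = $66,625.00
Next $137,000 at 35% = $47,950.00
Remaining $15,126 at 31% = $4,689.06
Fee: $66,625.00 + $47,950.00 + $4,689.06 = $119,264.06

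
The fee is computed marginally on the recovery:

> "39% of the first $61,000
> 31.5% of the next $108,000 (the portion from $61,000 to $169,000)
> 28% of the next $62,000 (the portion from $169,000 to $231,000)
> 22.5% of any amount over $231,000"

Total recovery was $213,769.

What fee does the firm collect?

First $61,000 at 39% = $23,790.00
Next $108,000 at 31.5% = $34,020.00
Remaining $44,769 at 28% = $12,535.32
Fee: $23,790.00 + $34,020.00 + $12,535.32 = $70,345.32

$70,345.32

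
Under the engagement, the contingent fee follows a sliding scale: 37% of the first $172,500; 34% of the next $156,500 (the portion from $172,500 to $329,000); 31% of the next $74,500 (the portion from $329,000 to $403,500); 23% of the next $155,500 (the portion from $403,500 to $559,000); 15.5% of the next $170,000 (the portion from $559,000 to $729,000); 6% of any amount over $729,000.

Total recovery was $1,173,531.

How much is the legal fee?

First $172,500 at 37% = $63,825.00
Next $156,500 at 34% = $53,210.00
Next $74,500 at 31% = $23,095.00
Next $155,500 at 23% = $35,765.00
Next $170,000 at 15.5% = $26,350.00
Remaining $444,531 at 6% = $26,671.86
Fee: $63,825.00 + $53,210.00 + $23,095.00 + $35,765.00 + $26,350.00 + $26,671.86 = $228,916.86

$228,916.86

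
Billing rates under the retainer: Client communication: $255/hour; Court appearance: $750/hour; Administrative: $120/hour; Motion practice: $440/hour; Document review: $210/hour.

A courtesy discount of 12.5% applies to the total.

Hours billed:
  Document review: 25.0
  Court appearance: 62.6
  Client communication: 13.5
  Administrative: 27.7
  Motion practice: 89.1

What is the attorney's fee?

Client communication: 13.5 × $255 = $3,442.50
Court appearance: 62.6 × $750 = $46,950.00
Administrative: 27.7 × $120 = $3,324.00
Motion practice: 89.1 × $440 = $39,204.00
Document review: 25.0 × $210 = $5,250.00
Subtotal: $98,170.50
Less 12.5% discount: −$12,271.31
Total: $98,170.50 − $12,271.31 = $85,899.19

$85,899.19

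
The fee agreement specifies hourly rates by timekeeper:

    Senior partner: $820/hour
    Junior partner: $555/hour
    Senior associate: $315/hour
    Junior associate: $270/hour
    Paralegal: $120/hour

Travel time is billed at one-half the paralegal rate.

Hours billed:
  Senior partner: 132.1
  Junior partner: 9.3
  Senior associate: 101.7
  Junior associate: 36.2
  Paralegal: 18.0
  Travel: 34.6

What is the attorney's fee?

Senior partner: 132.1 × $820 = $108,322.00
Junior partner: 9.3 × $555 = $5,161.50
Senior associate: 101.7 × $315 = $32,035.50
Junior associate: 36.2 × $270 = $9,774.00
Paralegal: 18.0 × $120 = $2,160.00
Subtotal: $108,322.00 + $5,161.50 + $32,035.50 + $9,774.00 + $2,160.00 = $157,453.00
Travel: 34.6 × ($120 ÷ 2) = 34.6 × $60.00 = $2,076.00
Total: $157,453.00 + $2,076.00 = $159,529.00

$159,529.00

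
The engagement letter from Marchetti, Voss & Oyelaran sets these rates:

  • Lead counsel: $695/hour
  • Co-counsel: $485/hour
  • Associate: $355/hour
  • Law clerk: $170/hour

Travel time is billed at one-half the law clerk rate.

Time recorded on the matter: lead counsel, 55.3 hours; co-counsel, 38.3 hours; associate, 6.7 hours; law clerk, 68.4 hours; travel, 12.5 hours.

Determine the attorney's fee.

$72,078.00

Lead counsel: 55.3 × $695 = $38,433.50
Co-counsel: 38.3 × $485 = $18,575.50
Associate: 6.7 × $355 = $2,378.50
Law clerk: 68.4 × $170 = $11,628.00
Subtotal: $38,433.50 + $18,575.50 + $2,378.50 + $11,628.00 = $71,015.50
Travel: 12.5 × ($170 ÷ 2) = 12.5 × $85.00 = $1,062.50
Total: $71,015.50 + $1,062.50 = $72,078.00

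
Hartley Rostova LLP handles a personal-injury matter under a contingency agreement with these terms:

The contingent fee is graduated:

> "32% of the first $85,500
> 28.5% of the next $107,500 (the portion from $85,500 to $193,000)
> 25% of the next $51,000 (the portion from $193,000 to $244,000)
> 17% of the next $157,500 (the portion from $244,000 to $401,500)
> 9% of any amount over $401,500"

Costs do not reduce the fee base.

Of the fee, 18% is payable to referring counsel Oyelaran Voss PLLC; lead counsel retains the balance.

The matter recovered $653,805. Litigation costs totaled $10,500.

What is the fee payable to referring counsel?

$21,641.39

Fee base is the gross recovery, $653,805; costs are reimbursed separately.
First $85,500 at 32% = $27,360.00
Next $107,500 at 28.5% = $30,637.50
Next $51,000 at 25% = $12,750.00
Next $157,500 at 17% = $26,775.00
Remaining $252,305 at 9% = $22,707.45
Fee: $27,360.00 + $30,637.50 + $12,750.00 + $26,775.00 + $22,707.45 = $120,229.95
Referral share: 18% of $120,229.95 = $21,641.39; lead counsel retains $120,229.95 − $21,641.39 = $98,588.56.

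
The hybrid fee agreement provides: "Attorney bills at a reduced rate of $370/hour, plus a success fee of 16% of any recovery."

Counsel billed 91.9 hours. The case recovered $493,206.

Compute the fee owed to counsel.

$112,915.96

Hourly: 91.9 × $370 = $34,003.00
Success fee: 16% of $493,206 = $78,912.96
Total: $34,003.00 + $78,912.96 = $112,915.96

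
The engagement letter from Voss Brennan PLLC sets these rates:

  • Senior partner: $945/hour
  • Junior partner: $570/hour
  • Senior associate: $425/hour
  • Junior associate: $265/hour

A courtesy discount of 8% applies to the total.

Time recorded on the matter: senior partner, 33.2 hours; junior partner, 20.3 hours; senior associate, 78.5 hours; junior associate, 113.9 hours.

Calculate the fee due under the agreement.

$97,971.72

Senior partner: 33.2 × $945 = $31,374.00
Junior partner: 20.3 × $570 = $11,571.00
Senior associate: 78.5 × $425 = $33,362.50
Junior associate: 113.9 × $265 = $30,183.50
Subtotal: $106,491.00
Less 8% discount: −$8,519.28
Total: $106,491.00 − $8,519.28 = $97,971.72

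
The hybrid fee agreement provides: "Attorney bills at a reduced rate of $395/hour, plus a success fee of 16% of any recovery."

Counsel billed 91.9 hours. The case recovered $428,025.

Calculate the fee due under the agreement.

Hourly: 91.9 × $395 = $36,300.50
Success fee: 16% of $428,025 = $68,484.00
Total: $36,300.50 + $68,484.00 = $104,784.50

$104,784.50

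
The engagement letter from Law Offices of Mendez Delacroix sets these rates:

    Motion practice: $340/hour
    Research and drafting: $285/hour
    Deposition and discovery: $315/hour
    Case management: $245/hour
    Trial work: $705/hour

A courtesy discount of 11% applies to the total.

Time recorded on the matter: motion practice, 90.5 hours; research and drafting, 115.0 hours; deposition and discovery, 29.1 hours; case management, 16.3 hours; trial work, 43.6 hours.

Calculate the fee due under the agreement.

$95,624.27

Motion practice: 90.5 × $340 = $30,770.00
Research and drafting: 115.0 × $285 = $32,775.00
Deposition and discovery: 29.1 × $315 = $9,166.50
Case management: 16.3 × $245 = $3,993.50
Trial work: 43.6 × $705 = $30,738.00
Subtotal: $107,443.00
Less 11% discount: −$11,818.73
Total: $107,443.00 − $11,818.73 = $95,624.27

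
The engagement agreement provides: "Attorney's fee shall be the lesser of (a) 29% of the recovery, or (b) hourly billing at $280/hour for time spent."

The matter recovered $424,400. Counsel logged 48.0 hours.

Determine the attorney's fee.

$13,440.00

(a) 29% of $424,400 = $123,076.00
(b) 48.0 × $280 = $13,440.00
The lesser is (b): $13,440.00.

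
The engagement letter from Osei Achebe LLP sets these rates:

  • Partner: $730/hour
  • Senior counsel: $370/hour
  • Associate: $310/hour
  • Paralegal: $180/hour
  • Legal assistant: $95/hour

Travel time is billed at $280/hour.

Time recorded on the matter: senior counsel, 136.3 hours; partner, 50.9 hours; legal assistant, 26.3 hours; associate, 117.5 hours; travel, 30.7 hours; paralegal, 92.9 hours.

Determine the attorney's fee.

$151,829.50

Partner: 50.9 × $730 = $37,157.00
Senior counsel: 136.3 × $370 = $50,431.00
Associate: 117.5 × $310 = $36,425.00
Paralegal: 92.9 × $180 = $16,722.00
Legal assistant: 26.3 × $95 = $2,498.50
Subtotal: $37,157.00 + $50,431.00 + $36,425.00 + $16,722.00 + $2,498.50 = $143,233.50
Travel: 30.7 × $280 = $8,596.00
Total: $143,233.50 + $8,596.00 = $151,829.50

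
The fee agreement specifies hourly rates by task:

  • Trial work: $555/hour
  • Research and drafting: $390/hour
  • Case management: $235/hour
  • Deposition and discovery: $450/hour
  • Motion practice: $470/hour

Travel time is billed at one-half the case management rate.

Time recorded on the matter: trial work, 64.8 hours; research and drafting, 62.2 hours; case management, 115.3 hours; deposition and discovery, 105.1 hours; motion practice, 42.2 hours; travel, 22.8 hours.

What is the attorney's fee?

Trial work: 64.8 × $555 = $35,964.00
Research and drafting: 62.2 × $390 = $24,258.00
Case management: 115.3 × $235 = $27,095.50
Deposition and discovery: 105.1 × $450 = $47,295.00
Motion practice: 42.2 × $470 = $19,834.00
Subtotal: $35,964.00 + $24,258.00 + $27,095.50 + $47,295.00 + $19,834.00 = $154,446.50
Travel: 22.8 × ($235 ÷ 2) = 22.8 × $117.50 = $2,679.00
Total: $154,446.50 + $2,679.00 = $157,125.50

$157,125.50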